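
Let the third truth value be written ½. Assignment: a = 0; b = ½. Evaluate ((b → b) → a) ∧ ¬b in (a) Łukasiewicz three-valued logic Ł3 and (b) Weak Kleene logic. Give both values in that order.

In Łukasiewicz three-valued logic Ł3: b → b = ½ → ½ = 1  [min(1, 1−½+½)]
(b → b) → a = 1 → 0 = 0
¬b = ¬½ = ½
((b → b) → a) ∧ ¬b = 0 ∧ ½ = 0
In Weak Kleene logic: b → b = ½ → ½ = ½
(b → b) → a = ½ → 0 = ½
¬b = ¬½ = ½
((b → b) → a) ∧ ¬b = ½ ∧ ½ = ½
They differ because Łukasiewicz three-valued logic Ł3 and Weak Kleene logic treat ½ differently under the binary connectives.

0; ½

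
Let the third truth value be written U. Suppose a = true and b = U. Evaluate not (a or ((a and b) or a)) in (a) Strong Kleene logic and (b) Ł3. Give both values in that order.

In Strong Kleene logic: a and b = true and U = U
(a and b) or a = U or true = true
a or ((a and b) or a) = true or true = true
not (a or ((a and b) or a)) = not true = false
In Ł3: a and b = true and U = U
(a and b) or a = U or true = true
a or ((a and b) or a) = true or true = true
not (a or ((a and b) or a)) = not true = false

false; false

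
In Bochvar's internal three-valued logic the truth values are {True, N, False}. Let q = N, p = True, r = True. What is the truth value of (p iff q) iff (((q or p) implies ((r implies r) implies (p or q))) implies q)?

p iff q = True iff N = N
q or p = N or True = N
r implies r = True implies True = True
p or q = True or N = N
(r implies r) implies (p or q) = True implies N = N
(q or p) implies ((r implies r) implies (p or q)) = N implies N = N
((q or p) implies ((r implies r) implies (p or q))) implies q = N implies N = N
(p iff q) iff (((q or p) implies ((r implies r) implies (p or q))) implies q) = N iff N = N

N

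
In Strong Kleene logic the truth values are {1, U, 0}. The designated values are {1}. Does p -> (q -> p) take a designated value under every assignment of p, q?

No

Countermodel: p=U, q=1 gives U, which is not designated.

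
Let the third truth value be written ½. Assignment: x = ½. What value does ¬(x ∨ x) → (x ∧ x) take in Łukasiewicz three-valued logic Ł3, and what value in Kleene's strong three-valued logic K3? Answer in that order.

In Łukasiewicz three-valued logic Ł3: x ∨ x = ½ ∨ ½ = ½
¬(x ∨ x) = ¬½ = ½
x ∧ x = ½ ∧ ½ = ½
¬(x ∨ x) → (x ∧ x) = ½ → ½ = 1
In Kleene's strong three-valued logic K3: x ∨ x = ½ ∨ ½ = ½
¬(x ∨ x) = ¬½ = ½
x ∧ x = ½ ∧ ½ = ½
¬(x ∨ x) → (x ∧ x) = ½ → ½ = ½
They differ because Łukasiewicz three-valued logic Ł3 and Kleene's strong three-valued logic K3 treat ½ differently under implication.

1; ½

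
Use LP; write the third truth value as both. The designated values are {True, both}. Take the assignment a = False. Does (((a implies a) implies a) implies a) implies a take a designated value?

No

a implies a = False implies False = True
(a implies a) implies a = True implies False = False
((a implies a) implies a) implies a = False implies False = True
(((a implies a) implies a) implies a) implies a = True implies False = False
False ∉ {True, both}.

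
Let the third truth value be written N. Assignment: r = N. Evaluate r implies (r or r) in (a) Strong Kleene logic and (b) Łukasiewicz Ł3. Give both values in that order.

N; ⊤

In Strong Kleene logic: r or r = N or N = N
r implies (r or r) = N implies N = N  [not N or N]
In Łukasiewicz Ł3: r or r = N or N = N
r implies (r or r) = N implies N = ⊤
They differ because Strong Kleene logic and Łukasiewicz Ł3 treat N differently under implication.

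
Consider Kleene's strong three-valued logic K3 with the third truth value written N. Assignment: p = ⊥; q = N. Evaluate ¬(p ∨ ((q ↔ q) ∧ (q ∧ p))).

⊤

q ↔ q = N ↔ N = N
q ∧ p = N ∧ ⊥ = ⊥
(q ↔ q) ∧ (q ∧ p) = N ∧ ⊥ = ⊥
p ∨ ((q ↔ q) ∧ (q ∧ p)) = ⊥ ∨ ⊥ = ⊥
¬(p ∨ ((q ↔ q) ∧ (q ∧ p))) = ¬⊥ = ⊤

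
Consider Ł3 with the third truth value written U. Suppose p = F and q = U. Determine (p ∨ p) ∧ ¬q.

p ∨ p = F ∨ F = F
¬q = ¬U = U
(p ∨ p) ∧ ¬q = F ∧ U = F

F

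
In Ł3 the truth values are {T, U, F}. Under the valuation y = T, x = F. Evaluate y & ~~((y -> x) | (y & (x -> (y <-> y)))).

T

y -> x = T -> F = F
y <-> y = T <-> T = T
x -> (y <-> y) = F -> T = T
y & (x -> (y <-> y)) = T & T = T
(y -> x) | (y & (x -> (y <-> y))) = F | T = T
~((y -> x) | (y & (x -> (y <-> y)))) = ~T = F
~~((y -> x) | (y & (x -> (y <-> y)))) = ~F = T
y & ~~((y -> x) | (y & (x -> (y <-> y)))) = T & T = T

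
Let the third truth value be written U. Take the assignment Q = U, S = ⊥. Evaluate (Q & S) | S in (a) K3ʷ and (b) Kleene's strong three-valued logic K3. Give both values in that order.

U; ⊥

In K3ʷ: Q & S = U & ⊥ = U
(Q & S) | S = U | ⊥ = U
In Kleene's strong three-valued logic K3: Q & S = U & ⊥ = ⊥
(Q & S) | S = ⊥ | ⊥ = ⊥
They differ because K3ʷ and Kleene's strong three-valued logic K3 treat U differently under the binary connectives.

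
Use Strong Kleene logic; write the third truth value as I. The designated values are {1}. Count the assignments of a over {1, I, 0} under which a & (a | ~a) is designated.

1

a=1: 1 ✓
a=I: I ·
a=0: 0 ·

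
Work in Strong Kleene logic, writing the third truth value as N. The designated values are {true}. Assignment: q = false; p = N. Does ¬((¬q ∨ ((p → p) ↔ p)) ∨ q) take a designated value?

¬q = ¬false = true
p → p = N → N = N  [¬N ∨ N]
(p → p) ↔ p = N ↔ N = N
¬q ∨ ((p → p) ↔ p) = true ∨ N = true
(¬q ∨ ((p → p) ↔ p)) ∨ q = true ∨ false = true
¬((¬q ∨ ((p → p) ↔ p)) ∨ q) = ¬true = false
false ∉ {true}.

No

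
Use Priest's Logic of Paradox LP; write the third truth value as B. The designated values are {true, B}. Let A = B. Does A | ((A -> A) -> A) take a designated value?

Yes

A -> A = B -> B = B
(A -> A) -> A = B -> B = B
A | ((A -> A) -> A) = B | B = B
B ∈ {true, B}.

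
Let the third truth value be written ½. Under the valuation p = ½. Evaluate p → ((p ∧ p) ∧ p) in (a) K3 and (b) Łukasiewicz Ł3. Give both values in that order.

In K3: p ∧ p = ½ ∧ ½ = ½
(p ∧ p) ∧ p = ½ ∧ ½ = ½
p → ((p ∧ p) ∧ p) = ½ → ½ = ½  [¬½ ∨ ½]
In Łukasiewicz Ł3: p ∧ p = ½ ∧ ½ = ½
(p ∧ p) ∧ p = ½ ∧ ½ = ½
p → ((p ∧ p) ∧ p) = ½ → ½ = ⊤  [min(1, 1−½+½)]
They differ because K3 and Łukasiewicz Ł3 treat ½ differently under implication.

½; ⊤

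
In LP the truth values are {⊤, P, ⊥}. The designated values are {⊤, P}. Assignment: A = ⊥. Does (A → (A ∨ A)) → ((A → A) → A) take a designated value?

No

A ∨ A = ⊥ ∨ ⊥ = ⊥
A → (A ∨ A) = ⊥ → ⊥ = ⊤
A → A = ⊥ → ⊥ = ⊤
(A → A) → A = ⊤ → ⊥ = ⊥
(A → (A ∨ A)) → ((A → A) → A) = ⊤ → ⊥ = ⊥
⊥ ∉ {⊤, P}.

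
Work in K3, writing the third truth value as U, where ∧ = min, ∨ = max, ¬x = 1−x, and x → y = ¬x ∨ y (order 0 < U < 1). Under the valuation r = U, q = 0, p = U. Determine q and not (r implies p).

0

r implies p = U implies U = U  [not U or U]
not (r implies p) = not U = U
q and not (r implies p) = 0 and U = 0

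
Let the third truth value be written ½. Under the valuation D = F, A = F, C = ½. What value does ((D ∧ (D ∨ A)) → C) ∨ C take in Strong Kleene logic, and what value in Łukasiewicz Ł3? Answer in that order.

T; T

In Strong Kleene logic: D ∨ A = F ∨ F = F
D ∧ (D ∨ A) = F ∧ F = F
(D ∧ (D ∨ A)) → C = F → ½ = T
((D ∧ (D ∨ A)) → C) ∨ C = T ∨ ½ = T
In Łukasiewicz Ł3: D ∨ A = F ∨ F = F
D ∧ (D ∨ A) = F ∧ F = F
(D ∧ (D ∨ A)) → C = F → ½ = T
((D ∧ (D ∨ A)) → C) ∨ C = T ∨ ½ = T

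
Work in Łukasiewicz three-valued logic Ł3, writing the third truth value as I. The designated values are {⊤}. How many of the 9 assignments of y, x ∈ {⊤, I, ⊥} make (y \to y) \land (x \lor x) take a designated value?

3

Designated under: (y=⊤, x=⊤); (y=I, x=⊤); (y=⊥, x=⊤).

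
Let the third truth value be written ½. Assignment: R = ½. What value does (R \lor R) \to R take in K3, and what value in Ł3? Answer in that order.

In K3: R \lor R = ½ \lor ½ = ½
(R \lor R) \to R = ½ \to ½ = ½  [\lnot ½ \lor ½]
In Ł3: R \lor R = ½ \lor ½ = ½
(R \lor R) \to R = ½ \to ½ = True  [min(1, 1−½+½)]
They differ because K3 and Ł3 treat ½ differently under implication.

½; True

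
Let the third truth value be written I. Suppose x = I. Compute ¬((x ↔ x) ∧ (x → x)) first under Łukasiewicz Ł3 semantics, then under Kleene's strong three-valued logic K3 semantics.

0; I

In Łukasiewicz Ł3: x ↔ x = I ↔ I = 1  [1 − |½−½|]
x → x = I → I = 1
(x ↔ x) ∧ (x → x) = 1 ∧ 1 = 1
¬((x ↔ x) ∧ (x → x)) = ¬1 = 0
In Kleene's strong three-valued logic K3: x ↔ x = I ↔ I = I
x → x = I → I = I  [¬I ∨ I]
(x ↔ x) ∧ (x → x) = I ∧ I = I
¬((x ↔ x) ∧ (x → x)) = ¬I = I
They differ because Łukasiewicz Ł3 and Kleene's strong three-valued logic K3 treat I differently under implication.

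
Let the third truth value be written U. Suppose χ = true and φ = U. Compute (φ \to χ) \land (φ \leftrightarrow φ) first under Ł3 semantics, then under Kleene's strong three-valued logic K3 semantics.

In Ł3: φ \to χ = U \to true = true  [min(1, 1−½+1)]
φ \leftrightarrow φ = U \leftrightarrow U = true
(φ \to χ) \land (φ \leftrightarrow φ) = true \land true = true
In Kleene's strong three-valued logic K3: φ \to χ = U \to true = true  [\lnot U \lor true]
φ \leftrightarrow φ = U \leftrightarrow U = U
(φ \to χ) \land (φ \leftrightarrow φ) = true \land U = U
They differ because Ł3 and Kleene's strong three-valued logic K3 treat U differently under implication.

true; U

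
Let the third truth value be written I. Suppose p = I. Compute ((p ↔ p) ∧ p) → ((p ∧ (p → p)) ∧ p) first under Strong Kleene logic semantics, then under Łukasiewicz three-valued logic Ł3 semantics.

I; 1

In Strong Kleene logic: p ↔ p = I ↔ I = I
(p ↔ p) ∧ p = I ∧ I = I
p → p = I → I = I  [¬I ∨ I]
p ∧ (p → p) = I ∧ I = I
(p ∧ (p → p)) ∧ p = I ∧ I = I
((p ↔ p) ∧ p) → ((p ∧ (p → p)) ∧ p) = I → I = I
In Łukasiewicz three-valued logic Ł3: p ↔ p = I ↔ I = 1
(p ↔ p) ∧ p = 1 ∧ I = I
p → p = I → I = 1
p ∧ (p → p) = I ∧ 1 = I
(p ∧ (p → p)) ∧ p = I ∧ I = I
((p ↔ p) ∧ p) → ((p ∧ (p → p)) ∧ p) = I → I = 1
They differ because Strong Kleene logic and Łukasiewicz three-valued logic Ł3 treat I differently under implication.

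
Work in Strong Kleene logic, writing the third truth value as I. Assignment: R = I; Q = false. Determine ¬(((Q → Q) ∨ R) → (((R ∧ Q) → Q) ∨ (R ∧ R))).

false

Q → Q = false → false = true
(Q → Q) ∨ R = true ∨ I = true
R ∧ Q = I ∧ false = false
(R ∧ Q) → Q = false → false = true
R ∧ R = I ∧ I = I
((R ∧ Q) → Q) ∨ (R ∧ R) = true ∨ I = true
((Q → Q) ∨ R) → (((R ∧ Q) → Q) ∨ (R ∧ R)) = true → true = true
¬(((Q → Q) ∨ R) → (((R ∧ Q) → Q) ∨ (R ∧ R))) = ¬true = false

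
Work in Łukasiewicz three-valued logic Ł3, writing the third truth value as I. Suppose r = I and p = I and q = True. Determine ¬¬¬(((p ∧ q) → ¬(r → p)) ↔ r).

p ∧ q = I ∧ True = I
r → p = I → I = True  [min(1, 1−½+½)]
¬(r → p) = ¬True = False
(p ∧ q) → ¬(r → p) = I → False = I
((p ∧ q) → ¬(r → p)) ↔ r = I ↔ I = True
¬(((p ∧ q) → ¬(r → p)) ↔ r) = ¬True = False
¬¬(((p ∧ q) → ¬(r → p)) ↔ r) = ¬False = True
¬¬¬(((p ∧ q) → ¬(r → p)) ↔ r) = ¬True = False

False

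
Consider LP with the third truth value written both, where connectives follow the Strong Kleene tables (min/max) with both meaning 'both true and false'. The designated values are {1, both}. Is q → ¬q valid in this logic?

Countermodel: q=1 gives 0, which is not designated.

No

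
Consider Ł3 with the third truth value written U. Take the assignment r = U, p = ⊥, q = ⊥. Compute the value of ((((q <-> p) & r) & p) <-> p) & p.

q <-> p = ⊥ <-> ⊥ = ⊤
(q <-> p) & r = ⊤ & U = U
((q <-> p) & r) & p = U & ⊥ = ⊥
(((q <-> p) & r) & p) <-> p = ⊥ <-> ⊥ = ⊤
((((q <-> p) & r) & p) <-> p) & p = ⊤ & ⊥ = ⊥

⊥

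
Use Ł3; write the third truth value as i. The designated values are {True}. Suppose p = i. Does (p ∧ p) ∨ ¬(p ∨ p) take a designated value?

No

p ∧ p = i ∧ i = i
p ∨ p = i ∨ i = i
¬(p ∨ p) = ¬i = i
(p ∧ p) ∨ ¬(p ∨ p) = i ∨ i = i
i ∉ {True}.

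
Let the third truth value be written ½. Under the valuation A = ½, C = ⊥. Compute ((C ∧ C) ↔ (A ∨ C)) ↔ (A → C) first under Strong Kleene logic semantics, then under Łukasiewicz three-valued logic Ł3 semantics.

In Strong Kleene logic: C ∧ C = ⊥ ∧ ⊥ = ⊥
A ∨ C = ½ ∨ ⊥ = ½
(C ∧ C) ↔ (A ∨ C) = ⊥ ↔ ½ = ½
A → C = ½ → ⊥ = ½
((C ∧ C) ↔ (A ∨ C)) ↔ (A → C) = ½ ↔ ½ = ½
In Łukasiewicz three-valued logic Ł3: C ∧ C = ⊥ ∧ ⊥ = ⊥
A ∨ C = ½ ∨ ⊥ = ½
(C ∧ C) ↔ (A ∨ C) = ⊥ ↔ ½ = ½  [1 − |0−½|]
A → C = ½ → ⊥ = ½
((C ∧ C) ↔ (A ∨ C)) ↔ (A → C) = ½ ↔ ½ = ⊤
They differ because Strong Kleene logic and Łukasiewicz three-valued logic Ł3 treat ½ differently under implication.

½; ⊤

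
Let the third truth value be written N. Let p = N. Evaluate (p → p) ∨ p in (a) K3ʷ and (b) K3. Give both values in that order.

In K3ʷ: p → p = N → N = N  [any arg is the third value ⇒ result is the third value]
(p → p) ∨ p = N ∨ N = N
In K3: p → p = N → N = N
(p → p) ∨ p = N ∨ N = N

N; N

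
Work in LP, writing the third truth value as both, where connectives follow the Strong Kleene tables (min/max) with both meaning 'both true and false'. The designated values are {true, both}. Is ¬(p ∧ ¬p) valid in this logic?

Every assignment of p over {true, both, false} gives a value in {true, both}.
In particular, with p=both: ¬(p ∧ ¬p) = both.

Yes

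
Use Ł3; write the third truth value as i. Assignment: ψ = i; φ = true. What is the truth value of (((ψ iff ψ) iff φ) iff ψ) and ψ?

i

ψ iff ψ = i iff i = true
(ψ iff ψ) iff φ = true iff true = true
((ψ iff ψ) iff φ) iff ψ = true iff i = i
(((ψ iff ψ) iff φ) iff ψ) and ψ = i and i = i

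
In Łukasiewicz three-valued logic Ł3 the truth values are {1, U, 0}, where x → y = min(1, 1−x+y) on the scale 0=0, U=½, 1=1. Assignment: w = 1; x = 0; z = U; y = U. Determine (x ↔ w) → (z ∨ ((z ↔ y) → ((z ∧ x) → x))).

x ↔ w = 0 ↔ 1 = 0
z ↔ y = U ↔ U = 1  [1 − |½−½|]
z ∧ x = U ∧ 0 = 0
(z ∧ x) → x = 0 → 0 = 1
(z ↔ y) → ((z ∧ x) → x) = 1 → 1 = 1
z ∨ ((z ↔ y) → ((z ∧ x) → x)) = U ∨ 1 = 1
(x ↔ w) → (z ∨ ((z ↔ y) → ((z ∧ x) → x))) = 0 → 1 = 1

1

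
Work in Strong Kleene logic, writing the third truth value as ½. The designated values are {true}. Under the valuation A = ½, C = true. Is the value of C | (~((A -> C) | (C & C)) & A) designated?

A -> C = ½ -> true = true  [~½ | true]
C & C = true & true = true
(A -> C) | (C & C) = true | true = true
~((A -> C) | (C & C)) = ~true = false
~((A -> C) | (C & C)) & A = false & ½ = false
C | (~((A -> C) | (C & C)) & A) = true | false = true
true ∈ {true}.

Yes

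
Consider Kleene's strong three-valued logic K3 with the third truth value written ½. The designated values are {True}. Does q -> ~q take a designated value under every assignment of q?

Countermodel: q=True gives False, which is not designated.

No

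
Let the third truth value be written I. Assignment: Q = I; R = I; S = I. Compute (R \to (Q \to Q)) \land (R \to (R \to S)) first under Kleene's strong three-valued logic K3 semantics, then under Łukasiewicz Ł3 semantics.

I; 1

In Kleene's strong three-valued logic K3: Q \to Q = I \to I = I  [\lnot I \lor I]
R \to (Q \to Q) = I \to I = I
R \to S = I \to I = I
R \to (R \to S) = I \to I = I
(R \to (Q \to Q)) \land (R \to (R \to S)) = I \land I = I
In Łukasiewicz Ł3: Q \to Q = I \to I = 1  [min(1, 1−½+½)]
R \to (Q \to Q) = I \to 1 = 1
R \to S = I \to I = 1
R \to (R \to S) = I \to 1 = 1
(R \to (Q \to Q)) \land (R \to (R \to S)) = 1 \land 1 = 1
They differ because Kleene's strong three-valued logic K3 and Łukasiewicz Ł3 treat I differently under implication.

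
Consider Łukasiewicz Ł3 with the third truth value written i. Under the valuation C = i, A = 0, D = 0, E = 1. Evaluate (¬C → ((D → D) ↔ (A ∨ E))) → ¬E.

¬C = ¬i = i
D → D = 0 → 0 = 1
A ∨ E = 0 ∨ 1 = 1
(D → D) ↔ (A ∨ E) = 1 ↔ 1 = 1
¬C → ((D → D) ↔ (A ∨ E)) = i → 1 = 1
¬E = ¬1 = 0
(¬C → ((D → D) ↔ (A ∨ E))) → ¬E = 1 → 0 = 0

0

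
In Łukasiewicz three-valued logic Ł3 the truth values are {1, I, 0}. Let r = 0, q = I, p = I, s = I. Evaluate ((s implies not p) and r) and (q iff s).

0

not p = not I = I
s implies not p = I implies I = 1
(s implies not p) and r = 1 and 0 = 0
q iff s = I iff I = 1
((s implies not p) and r) and (q iff s) = 0 and 1 = 0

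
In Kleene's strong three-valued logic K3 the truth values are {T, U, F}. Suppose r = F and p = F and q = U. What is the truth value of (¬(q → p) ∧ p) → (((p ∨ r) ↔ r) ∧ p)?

T

q → p = U → F = U  [¬U ∨ F]
¬(q → p) = ¬U = U
¬(q → p) ∧ p = U ∧ F = F
p ∨ r = F ∨ F = F
(p ∨ r) ↔ r = F ↔ F = T
((p ∨ r) ↔ r) ∧ p = T ∧ F = F
(¬(q → p) ∧ p) → (((p ∨ r) ↔ r) ∧ p) = F → F = T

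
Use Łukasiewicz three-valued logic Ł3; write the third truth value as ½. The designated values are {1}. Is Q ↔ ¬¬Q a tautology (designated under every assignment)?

Every assignment of Q over {1, ½, 0} gives a value in {1}.
In particular, with Q=½: Q ↔ ¬¬Q = 1.

Yes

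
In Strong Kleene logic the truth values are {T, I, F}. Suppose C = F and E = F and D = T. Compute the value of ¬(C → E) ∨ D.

C → E = F → F = T
¬(C → E) = ¬T = F
¬(C → E) ∨ D = F ∨ T = T

T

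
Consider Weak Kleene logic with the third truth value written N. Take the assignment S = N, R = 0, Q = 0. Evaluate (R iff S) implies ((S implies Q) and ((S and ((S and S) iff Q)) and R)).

N

R iff S = 0 iff N = N
S implies Q = N implies 0 = N  [any arg is the third value ⇒ result is the third value]
S and S = N and N = N
(S and S) iff Q = N iff 0 = N
S and ((S and S) iff Q) = N and N = N
(S and ((S and S) iff Q)) and R = N and 0 = N
(S implies Q) and ((S and ((S and S) iff Q)) and R) = N and N = N
(R iff S) implies ((S implies Q) and ((S and ((S and S) iff Q)) and R)) = N implies N = N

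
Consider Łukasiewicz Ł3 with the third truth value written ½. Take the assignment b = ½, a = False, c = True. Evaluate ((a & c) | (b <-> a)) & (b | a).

a & c = False & True = False
b <-> a = ½ <-> False = ½  [1 − |½−0|]
(a & c) | (b <-> a) = False | ½ = ½
b | a = ½ | False = ½
((a & c) | (b <-> a)) & (b | a) = ½ & ½ = ½

½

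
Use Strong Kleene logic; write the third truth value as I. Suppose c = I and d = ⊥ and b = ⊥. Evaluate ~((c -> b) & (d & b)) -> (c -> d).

I

c -> b = I -> ⊥ = I  [~I | ⊥]
d & b = ⊥ & ⊥ = ⊥
(c -> b) & (d & b) = I & ⊥ = ⊥
~((c -> b) & (d & b)) = ~⊥ = ⊤
c -> d = I -> ⊥ = I
~((c -> b) & (d & b)) -> (c -> d) = ⊤ -> I = I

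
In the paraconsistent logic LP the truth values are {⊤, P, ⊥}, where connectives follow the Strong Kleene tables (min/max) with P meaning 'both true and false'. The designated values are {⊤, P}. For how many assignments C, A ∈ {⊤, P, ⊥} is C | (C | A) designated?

8

Of the 9 assignments, 8 give a value in {⊤, P}.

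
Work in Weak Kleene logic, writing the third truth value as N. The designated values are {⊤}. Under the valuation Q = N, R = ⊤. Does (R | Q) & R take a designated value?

R | Q = ⊤ | N = N
(R | Q) & R = N & ⊤ = N
N ∉ {⊤}.

No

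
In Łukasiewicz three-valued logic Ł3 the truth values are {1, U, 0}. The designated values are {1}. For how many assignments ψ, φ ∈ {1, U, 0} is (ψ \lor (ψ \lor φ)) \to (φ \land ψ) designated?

Designated under: (ψ=1, φ=1); (ψ=U, φ=U); (ψ=0, φ=0).

3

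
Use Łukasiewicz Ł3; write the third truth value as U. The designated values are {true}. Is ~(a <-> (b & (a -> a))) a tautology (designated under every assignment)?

No

Countermodel: a=true, b=true gives false, which is not designated.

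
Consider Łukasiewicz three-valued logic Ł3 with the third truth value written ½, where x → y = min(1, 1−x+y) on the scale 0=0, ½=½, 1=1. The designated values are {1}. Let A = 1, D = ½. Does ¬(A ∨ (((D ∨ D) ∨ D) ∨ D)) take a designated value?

No

D ∨ D = ½ ∨ ½ = ½
(D ∨ D) ∨ D = ½ ∨ ½ = ½
((D ∨ D) ∨ D) ∨ D = ½ ∨ ½ = ½
A ∨ (((D ∨ D) ∨ D) ∨ D) = 1 ∨ ½ = 1
¬(A ∨ (((D ∨ D) ∨ D) ∨ D)) = ¬1 = 0
0 ∉ {1}.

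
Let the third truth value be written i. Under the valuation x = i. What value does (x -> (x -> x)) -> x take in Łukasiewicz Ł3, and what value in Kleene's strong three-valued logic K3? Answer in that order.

In Łukasiewicz Ł3: x -> x = i -> i = True  [min(1, 1−½+½)]
x -> (x -> x) = i -> True = True
(x -> (x -> x)) -> x = True -> i = i
In Kleene's strong three-valued logic K3: x -> x = i -> i = i  [~i | i]
x -> (x -> x) = i -> i = i
(x -> (x -> x)) -> x = i -> i = i

i; i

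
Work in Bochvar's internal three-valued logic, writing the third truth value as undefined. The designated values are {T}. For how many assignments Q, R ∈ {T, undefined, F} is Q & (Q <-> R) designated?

Designated under: (Q=T, R=T).

1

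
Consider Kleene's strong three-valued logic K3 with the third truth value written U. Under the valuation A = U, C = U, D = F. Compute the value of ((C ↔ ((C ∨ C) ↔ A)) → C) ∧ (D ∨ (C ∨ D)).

C ∨ C = U ∨ U = U
(C ∨ C) ↔ A = U ↔ U = U
C ↔ ((C ∨ C) ↔ A) = U ↔ U = U
(C ↔ ((C ∨ C) ↔ A)) → C = U → U = U  [¬U ∨ U]
C ∨ D = U ∨ F = U
D ∨ (C ∨ D) = F ∨ U = U
((C ↔ ((C ∨ C) ↔ A)) → C) ∧ (D ∨ (C ∨ D)) = U ∧ U = U

U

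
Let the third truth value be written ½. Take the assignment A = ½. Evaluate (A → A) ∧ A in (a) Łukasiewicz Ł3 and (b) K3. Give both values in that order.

In Łukasiewicz Ł3: A → A = ½ → ½ = ⊤  [min(1, 1−½+½)]
(A → A) ∧ A = ⊤ ∧ ½ = ½
In K3: A → A = ½ → ½ = ½  [¬½ ∨ ½]
(A → A) ∧ A = ½ ∧ ½ = ½

½; ½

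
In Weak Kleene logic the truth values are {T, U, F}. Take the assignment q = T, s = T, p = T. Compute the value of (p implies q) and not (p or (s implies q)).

p implies q = T implies T = T
s implies q = T implies T = T
p or (s implies q) = T or T = T
not (p or (s implies q)) = not T = F
(p implies q) and not (p or (s implies q)) = T and F = F

F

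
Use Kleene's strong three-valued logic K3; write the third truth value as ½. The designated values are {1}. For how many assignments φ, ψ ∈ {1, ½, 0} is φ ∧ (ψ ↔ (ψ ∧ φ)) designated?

Designated under: (φ=1, ψ=1); (φ=1, ψ=0).

2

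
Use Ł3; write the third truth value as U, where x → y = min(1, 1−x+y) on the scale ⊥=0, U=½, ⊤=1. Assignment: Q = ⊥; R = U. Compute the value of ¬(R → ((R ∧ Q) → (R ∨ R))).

R ∧ Q = U ∧ ⊥ = ⊥
R ∨ R = U ∨ U = U
(R ∧ Q) → (R ∨ R) = ⊥ → U = ⊤  [min(1, 1−0+½)]
R → ((R ∧ Q) → (R ∨ R)) = U → ⊤ = ⊤
¬(R → ((R ∧ Q) → (R ∨ R))) = ¬⊤ = ⊥

⊥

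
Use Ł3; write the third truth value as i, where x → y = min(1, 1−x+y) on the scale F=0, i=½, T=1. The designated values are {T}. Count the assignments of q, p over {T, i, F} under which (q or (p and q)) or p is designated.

Of the 9 assignments, 5 give a value in {T}.

5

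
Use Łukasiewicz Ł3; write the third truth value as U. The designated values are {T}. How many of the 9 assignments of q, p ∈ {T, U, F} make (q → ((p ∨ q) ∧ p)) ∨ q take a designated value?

8

Of the 9 assignments, 8 give a value in {T}.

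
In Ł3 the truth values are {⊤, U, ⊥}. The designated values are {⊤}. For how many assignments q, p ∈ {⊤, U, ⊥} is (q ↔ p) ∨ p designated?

5

Of the 9 assignments, 5 give a value in {⊤}.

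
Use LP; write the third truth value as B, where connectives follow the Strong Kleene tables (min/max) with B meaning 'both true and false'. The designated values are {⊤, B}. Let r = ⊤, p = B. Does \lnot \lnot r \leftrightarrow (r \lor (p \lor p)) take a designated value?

Yes

\lnot r = \lnot ⊤ = ⊥
\lnot \lnot r = \lnot ⊥ = ⊤
p \lor p = B \lor B = B
r \lor (p \lor p) = ⊤ \lor B = ⊤
\lnot \lnot r \leftrightarrow (r \lor (p \lor p)) = ⊤ \leftrightarrow ⊤ = ⊤
⊤ ∈ {⊤, B}.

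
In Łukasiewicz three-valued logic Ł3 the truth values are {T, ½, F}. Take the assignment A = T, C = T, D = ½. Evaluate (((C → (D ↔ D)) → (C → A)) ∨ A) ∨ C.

T

D ↔ D = ½ ↔ ½ = T
C → (D ↔ D) = T → T = T
C → A = T → T = T
(C → (D ↔ D)) → (C → A) = T → T = T
((C → (D ↔ D)) → (C → A)) ∨ A = T ∨ T = T
(((C → (D ↔ D)) → (C → A)) ∨ A) ∨ C = T ∨ T = T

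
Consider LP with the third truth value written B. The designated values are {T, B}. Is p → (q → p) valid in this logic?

Yes

Every assignment of p, q over {T, B, F} gives a value in {T, B}.
In particular, with p=B, q=B: p → (q → p) = B.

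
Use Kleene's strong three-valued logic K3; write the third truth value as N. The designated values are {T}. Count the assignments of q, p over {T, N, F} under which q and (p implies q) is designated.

Designated under: (q=T, p=T); (q=T, p=N); (q=T, p=F).

3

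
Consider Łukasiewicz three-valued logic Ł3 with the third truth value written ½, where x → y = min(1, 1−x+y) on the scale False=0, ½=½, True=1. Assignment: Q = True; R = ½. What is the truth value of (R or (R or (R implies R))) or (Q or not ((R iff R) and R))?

True

R implies R = ½ implies ½ = True  [min(1, 1−½+½)]
R or (R implies R) = ½ or True = True
R or (R or (R implies R)) = ½ or True = True
R iff R = ½ iff ½ = True
(R iff R) and R = True and ½ = ½
not ((R iff R) and R) = not ½ = ½
Q or not ((R iff R) and R) = True or ½ = True
(R or (R or (R implies R))) or (Q or not ((R iff R) and R)) = True or True = True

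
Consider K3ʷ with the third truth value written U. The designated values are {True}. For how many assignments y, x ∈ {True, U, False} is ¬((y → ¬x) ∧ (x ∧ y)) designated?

4

Designated under: (y=True, x=True); (y=True, x=False); (y=False, x=True); (y=False, x=False).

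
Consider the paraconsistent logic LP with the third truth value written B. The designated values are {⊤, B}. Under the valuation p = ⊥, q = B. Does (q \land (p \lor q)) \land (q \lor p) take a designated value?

Yes

p \lor q = ⊥ \lor B = B
q \land (p \lor q) = B \land B = B
q \lor p = B \lor ⊥ = B
(q \land (p \lor q)) \land (q \lor p) = B \land B = B
B ∈ {⊤, B}.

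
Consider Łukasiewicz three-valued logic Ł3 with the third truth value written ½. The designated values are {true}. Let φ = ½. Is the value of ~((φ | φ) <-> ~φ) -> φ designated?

Yes

φ | φ = ½ | ½ = ½
~φ = ~½ = ½
(φ | φ) <-> ~φ = ½ <-> ½ = true  [1 − |½−½|]
~((φ | φ) <-> ~φ) = ~true = false
~((φ | φ) <-> ~φ) -> φ = false -> ½ = true
true ∈ {true}.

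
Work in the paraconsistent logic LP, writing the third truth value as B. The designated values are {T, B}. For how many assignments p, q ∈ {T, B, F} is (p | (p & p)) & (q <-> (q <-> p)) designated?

Of the 9 assignments, 6 give a value in {T, B}.

6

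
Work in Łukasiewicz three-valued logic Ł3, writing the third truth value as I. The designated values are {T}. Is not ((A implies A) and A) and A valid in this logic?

No

Countermodel: A=T gives F, which is not designated.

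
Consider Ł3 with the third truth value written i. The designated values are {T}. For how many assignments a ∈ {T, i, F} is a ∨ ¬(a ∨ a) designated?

a=T: T ✓
a=i: i ·
a=F: T ✓

2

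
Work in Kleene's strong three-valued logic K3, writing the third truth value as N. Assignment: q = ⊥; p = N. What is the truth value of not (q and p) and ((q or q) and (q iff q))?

q and p = ⊥ and N = ⊥
not (q and p) = not ⊥ = ⊤
q or q = ⊥ or ⊥ = ⊥
q iff q = ⊥ iff ⊥ = ⊤
(q or q) and (q iff q) = ⊥ and ⊤ = ⊥
not (q and p) and ((q or q) and (q iff q)) = ⊤ and ⊥ = ⊥

⊥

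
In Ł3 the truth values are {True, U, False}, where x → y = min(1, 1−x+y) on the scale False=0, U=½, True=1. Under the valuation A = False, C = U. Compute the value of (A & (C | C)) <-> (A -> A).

False

C | C = U | U = U
A & (C | C) = False & U = False
A -> A = False -> False = True
(A & (C | C)) <-> (A -> A) = False <-> True = False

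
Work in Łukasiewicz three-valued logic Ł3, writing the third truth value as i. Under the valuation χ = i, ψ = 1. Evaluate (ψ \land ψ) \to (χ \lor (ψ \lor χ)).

ψ \land ψ = 1 \land 1 = 1
ψ \lor χ = 1 \lor i = 1
χ \lor (ψ \lor χ) = i \lor 1 = 1
(ψ \land ψ) \to (χ \lor (ψ \lor χ)) = 1 \to 1 = 1

1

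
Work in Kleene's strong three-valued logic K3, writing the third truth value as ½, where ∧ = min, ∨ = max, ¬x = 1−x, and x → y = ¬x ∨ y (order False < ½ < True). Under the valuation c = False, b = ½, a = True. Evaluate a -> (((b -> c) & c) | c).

b -> c = ½ -> False = ½  [~½ | False]
(b -> c) & c = ½ & False = False
((b -> c) & c) | c = False | False = False
a -> (((b -> c) & c) | c) = True -> False = False

False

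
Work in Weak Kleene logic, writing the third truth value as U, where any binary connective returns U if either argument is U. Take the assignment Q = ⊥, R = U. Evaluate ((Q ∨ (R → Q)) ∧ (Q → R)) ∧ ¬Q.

R → Q = U → ⊥ = U  [any arg is the third value ⇒ result is the third value]
Q ∨ (R → Q) = ⊥ ∨ U = U
Q → R = ⊥ → U = U
(Q ∨ (R → Q)) ∧ (Q → R) = U ∧ U = U
¬Q = ¬⊥ = ⊤
((Q ∨ (R → Q)) ∧ (Q → R)) ∧ ¬Q = U ∧ ⊤ = U

U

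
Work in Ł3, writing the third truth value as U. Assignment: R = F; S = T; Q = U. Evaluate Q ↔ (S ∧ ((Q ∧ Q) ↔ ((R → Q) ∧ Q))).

U

Q ∧ Q = U ∧ U = U
R → Q = F → U = T  [min(1, 1−0+½)]
(R → Q) ∧ Q = T ∧ U = U
(Q ∧ Q) ↔ ((R → Q) ∧ Q) = U ↔ U = T
S ∧ ((Q ∧ Q) ↔ ((R → Q) ∧ Q)) = T ∧ T = T
Q ↔ (S ∧ ((Q ∧ Q) ↔ ((R → Q) ∧ Q))) = U ↔ T = U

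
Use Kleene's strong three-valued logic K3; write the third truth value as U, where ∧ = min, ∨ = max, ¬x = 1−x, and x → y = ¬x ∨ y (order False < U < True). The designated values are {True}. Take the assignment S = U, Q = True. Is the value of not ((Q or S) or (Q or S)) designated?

No

Q or S = True or U = True
Q or S = True or U = True
(Q or S) or (Q or S) = True or True = True
not ((Q or S) or (Q or S)) = not True = False
False ∉ {True}.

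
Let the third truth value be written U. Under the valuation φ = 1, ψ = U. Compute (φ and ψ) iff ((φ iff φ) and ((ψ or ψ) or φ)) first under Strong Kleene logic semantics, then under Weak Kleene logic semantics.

U; U

In Strong Kleene logic: φ and ψ = 1 and U = U
φ iff φ = 1 iff 1 = 1
ψ or ψ = U or U = U
(ψ or ψ) or φ = U or 1 = 1
(φ iff φ) and ((ψ or ψ) or φ) = 1 and 1 = 1
(φ and ψ) iff ((φ iff φ) and ((ψ or ψ) or φ)) = U iff 1 = U
In Weak Kleene logic: φ and ψ = 1 and U = U
φ iff φ = 1 iff 1 = 1
ψ or ψ = U or U = U
(ψ or ψ) or φ = U or 1 = U
(φ iff φ) and ((ψ or ψ) or φ) = 1 and U = U
(φ and ψ) iff ((φ iff φ) and ((ψ or ψ) or φ)) = U iff U = U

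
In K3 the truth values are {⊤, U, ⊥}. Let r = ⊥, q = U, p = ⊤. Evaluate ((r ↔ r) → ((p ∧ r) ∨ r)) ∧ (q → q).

r ↔ r = ⊥ ↔ ⊥ = ⊤
p ∧ r = ⊤ ∧ ⊥ = ⊥
(p ∧ r) ∨ r = ⊥ ∨ ⊥ = ⊥
(r ↔ r) → ((p ∧ r) ∨ r) = ⊤ → ⊥ = ⊥
q → q = U → U = U  [¬U ∨ U]
((r ↔ r) → ((p ∧ r) ∨ r)) ∧ (q → q) = ⊥ ∧ U = ⊥

⊥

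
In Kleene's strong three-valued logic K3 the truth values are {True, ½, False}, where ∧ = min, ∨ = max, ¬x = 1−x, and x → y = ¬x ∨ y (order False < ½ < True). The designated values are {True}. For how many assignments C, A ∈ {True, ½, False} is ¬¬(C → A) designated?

Of the 9 assignments, 5 give a value in {True}.

5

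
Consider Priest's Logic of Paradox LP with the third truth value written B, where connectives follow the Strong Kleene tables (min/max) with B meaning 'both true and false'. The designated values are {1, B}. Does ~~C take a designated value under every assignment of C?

Countermodel: C=0 gives 0, which is not designated.

No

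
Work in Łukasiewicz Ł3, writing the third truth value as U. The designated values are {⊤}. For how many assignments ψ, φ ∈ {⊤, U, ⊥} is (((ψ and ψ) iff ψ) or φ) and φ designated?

3

Designated under: (ψ=⊤, φ=⊤); (ψ=U, φ=⊤); (ψ=⊥, φ=⊤).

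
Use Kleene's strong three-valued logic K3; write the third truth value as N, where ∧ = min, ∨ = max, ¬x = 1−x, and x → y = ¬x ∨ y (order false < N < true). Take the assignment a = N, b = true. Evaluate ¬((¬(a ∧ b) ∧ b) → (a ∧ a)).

N

a ∧ b = N ∧ true = N
¬(a ∧ b) = ¬N = N
¬(a ∧ b) ∧ b = N ∧ true = N
a ∧ a = N ∧ N = N
(¬(a ∧ b) ∧ b) → (a ∧ a) = N → N = N  [¬N ∨ N]
¬((¬(a ∧ b) ∧ b) → (a ∧ a)) = ¬N = N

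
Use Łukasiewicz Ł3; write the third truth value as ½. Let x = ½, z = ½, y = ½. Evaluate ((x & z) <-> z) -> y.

x & z = ½ & ½ = ½
(x & z) <-> z = ½ <-> ½ = ⊤  [1 − |½−½|]
((x & z) <-> z) -> y = ⊤ -> ½ = ½

½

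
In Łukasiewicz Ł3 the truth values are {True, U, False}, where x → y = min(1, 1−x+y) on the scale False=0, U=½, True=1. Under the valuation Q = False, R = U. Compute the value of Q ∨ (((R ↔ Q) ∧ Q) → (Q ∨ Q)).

True

R ↔ Q = U ↔ False = U  [1 − |½−0|]
(R ↔ Q) ∧ Q = U ∧ False = False
Q ∨ Q = False ∨ False = False
((R ↔ Q) ∧ Q) → (Q ∨ Q) = False → False = True
Q ∨ (((R ↔ Q) ∧ Q) → (Q ∨ Q)) = False ∨ True = True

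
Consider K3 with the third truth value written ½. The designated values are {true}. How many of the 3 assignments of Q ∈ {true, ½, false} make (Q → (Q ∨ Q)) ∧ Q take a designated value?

Q=true: true ✓
Q=½: ½ ·
Q=false: false ·

1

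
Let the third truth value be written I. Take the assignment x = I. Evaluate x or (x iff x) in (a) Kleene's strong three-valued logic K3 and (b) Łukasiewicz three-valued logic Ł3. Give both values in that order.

I; ⊤

In Kleene's strong three-valued logic K3: x iff x = I iff I = I
x or (x iff x) = I or I = I
In Łukasiewicz three-valued logic Ł3: x iff x = I iff I = ⊤
x or (x iff x) = I or ⊤ = ⊤
They differ because Kleene's strong three-valued logic K3 and Łukasiewicz three-valued logic Ł3 treat I differently under implication.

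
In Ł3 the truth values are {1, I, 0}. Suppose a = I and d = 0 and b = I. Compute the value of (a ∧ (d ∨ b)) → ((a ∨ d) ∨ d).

1

d ∨ b = 0 ∨ I = I
a ∧ (d ∨ b) = I ∧ I = I
a ∨ d = I ∨ 0 = I
(a ∨ d) ∨ d = I ∨ 0 = I
(a ∧ (d ∨ b)) → ((a ∨ d) ∨ d) = I → I = 1  [min(1, 1−½+½)]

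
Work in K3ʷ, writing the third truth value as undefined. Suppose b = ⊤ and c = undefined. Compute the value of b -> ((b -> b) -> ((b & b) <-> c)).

b -> b = ⊤ -> ⊤ = ⊤
b & b = ⊤ & ⊤ = ⊤
(b & b) <-> c = ⊤ <-> undefined = undefined
(b -> b) -> ((b & b) <-> c) = ⊤ -> undefined = undefined
b -> ((b -> b) -> ((b & b) <-> c)) = ⊤ -> undefined = undefined

undefined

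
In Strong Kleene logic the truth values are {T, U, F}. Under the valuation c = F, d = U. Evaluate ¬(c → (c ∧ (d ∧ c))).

d ∧ c = U ∧ F = F
c ∧ (d ∧ c) = F ∧ F = F
c → (c ∧ (d ∧ c)) = F → F = T
¬(c → (c ∧ (d ∧ c))) = ¬T = F

F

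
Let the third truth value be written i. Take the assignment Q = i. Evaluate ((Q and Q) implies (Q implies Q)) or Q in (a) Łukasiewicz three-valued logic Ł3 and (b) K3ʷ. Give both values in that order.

T; i

In Łukasiewicz three-valued logic Ł3: Q and Q = i and i = i
Q implies Q = i implies i = T
(Q and Q) implies (Q implies Q) = i implies T = T
((Q and Q) implies (Q implies Q)) or Q = T or i = T
In K3ʷ: Q and Q = i and i = i
Q implies Q = i implies i = i  [any arg is the third value ⇒ result is the third value]
(Q and Q) implies (Q implies Q) = i implies i = i
((Q and Q) implies (Q implies Q)) or Q = i or i = i
They differ because Łukasiewicz three-valued logic Ł3 and K3ʷ treat i differently under the binary connectives.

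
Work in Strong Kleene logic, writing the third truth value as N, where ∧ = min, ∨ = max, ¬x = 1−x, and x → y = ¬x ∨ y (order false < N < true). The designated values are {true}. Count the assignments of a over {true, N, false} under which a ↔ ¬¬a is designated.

2

a=true: true ✓
a=N: N ·
a=false: true ✓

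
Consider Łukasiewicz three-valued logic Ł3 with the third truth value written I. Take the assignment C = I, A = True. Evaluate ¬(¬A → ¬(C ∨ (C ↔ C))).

False

¬A = ¬True = False
C ↔ C = I ↔ I = True  [1 − |½−½|]
C ∨ (C ↔ C) = I ∨ True = True
¬(C ∨ (C ↔ C)) = ¬True = False
¬A → ¬(C ∨ (C ↔ C)) = False → False = True
¬(¬A → ¬(C ∨ (C ↔ C))) = ¬True = False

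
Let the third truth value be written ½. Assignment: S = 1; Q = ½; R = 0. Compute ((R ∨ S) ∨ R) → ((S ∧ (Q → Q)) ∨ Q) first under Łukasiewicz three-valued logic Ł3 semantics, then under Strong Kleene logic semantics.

In Łukasiewicz three-valued logic Ł3: R ∨ S = 0 ∨ 1 = 1
(R ∨ S) ∨ R = 1 ∨ 0 = 1
Q → Q = ½ → ½ = 1  [min(1, 1−½+½)]
S ∧ (Q → Q) = 1 ∧ 1 = 1
(S ∧ (Q → Q)) ∨ Q = 1 ∨ ½ = 1
((R ∨ S) ∨ R) → ((S ∧ (Q → Q)) ∨ Q) = 1 → 1 = 1
In Strong Kleene logic: R ∨ S = 0 ∨ 1 = 1
(R ∨ S) ∨ R = 1 ∨ 0 = 1
Q → Q = ½ → ½ = ½  [¬½ ∨ ½]
S ∧ (Q → Q) = 1 ∧ ½ = ½
(S ∧ (Q → Q)) ∨ Q = ½ ∨ ½ = ½
((R ∨ S) ∨ R) → ((S ∧ (Q → Q)) ∨ Q) = 1 → ½ = ½
They differ because Łukasiewicz three-valued logic Ł3 and Strong Kleene logic treat ½ differently under implication.

1; ½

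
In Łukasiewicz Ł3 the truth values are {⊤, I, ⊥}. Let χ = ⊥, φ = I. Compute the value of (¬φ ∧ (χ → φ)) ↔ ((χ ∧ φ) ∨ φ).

⊤

¬φ = ¬I = I
χ → φ = ⊥ → I = ⊤  [min(1, 1−0+½)]
¬φ ∧ (χ → φ) = I ∧ ⊤ = I
χ ∧ φ = ⊥ ∧ I = ⊥
(χ ∧ φ) ∨ φ = ⊥ ∨ I = I
(¬φ ∧ (χ → φ)) ↔ ((χ ∧ φ) ∨ φ) = I ↔ I = ⊤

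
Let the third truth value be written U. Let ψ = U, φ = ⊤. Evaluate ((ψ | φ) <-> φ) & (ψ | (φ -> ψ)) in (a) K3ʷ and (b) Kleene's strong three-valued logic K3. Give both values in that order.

U; U

In K3ʷ: ψ | φ = U | ⊤ = U
(ψ | φ) <-> φ = U <-> ⊤ = U
φ -> ψ = ⊤ -> U = U  [any arg is the third value ⇒ result is the third value]
ψ | (φ -> ψ) = U | U = U
((ψ | φ) <-> φ) & (ψ | (φ -> ψ)) = U & U = U
In Kleene's strong three-valued logic K3: ψ | φ = U | ⊤ = ⊤
(ψ | φ) <-> φ = ⊤ <-> ⊤ = ⊤
φ -> ψ = ⊤ -> U = U  [~⊤ | U]
ψ | (φ -> ψ) = U | U = U
((ψ | φ) <-> φ) & (ψ | (φ -> ψ)) = ⊤ & U = U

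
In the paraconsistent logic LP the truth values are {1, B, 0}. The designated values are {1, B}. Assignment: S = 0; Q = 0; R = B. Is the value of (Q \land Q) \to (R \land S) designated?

Q \land Q = 0 \land 0 = 0
R \land S = B \land 0 = 0
(Q \land Q) \to (R \land S) = 0 \to 0 = 1
1 ∈ {1, B}.

Yes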